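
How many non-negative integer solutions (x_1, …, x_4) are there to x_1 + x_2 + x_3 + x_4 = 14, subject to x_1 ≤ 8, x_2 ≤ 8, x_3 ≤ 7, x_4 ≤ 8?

Without the upper bounds there are C(17,3) = 680 ways to split 14 among 4 variables.
Subtract solutions that violate a single cap (substitute x_i' = x_i − (cap_i+1)): x_1 ≥ 9 gives C(8,3) = 56; x_2 ≥ 9 gives C(8,3) = 56; x_3 ≥ 8 gives C(9,3) = 84; x_4 ≥ 9 gives C(8,3) = 56. Together 252.
No two caps can be exceeded simultaneously, so the pair terms are all 0.
By inclusion–exclusion the count is 680 − 252 + 0 = 428.

428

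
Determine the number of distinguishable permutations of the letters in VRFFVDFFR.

Letter multiplicities in VRFFVDFFR: D×1, F×4, R×2, V×2.
So there are 9! / (4!·2!·2!) = 3780 distinguishable arrangements.

3780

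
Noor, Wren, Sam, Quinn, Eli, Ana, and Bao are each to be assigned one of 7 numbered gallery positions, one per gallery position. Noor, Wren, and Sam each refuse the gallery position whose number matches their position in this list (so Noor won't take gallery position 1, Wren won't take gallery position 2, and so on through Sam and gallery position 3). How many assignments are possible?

Let Aᵢ (for i ∈ {1, 2, 3}) be the placements that put person i in their forbidden gallery position. Any j of these fix j positions, leaving (7−j)! ways to fill the rest, and there are C(3,j) ways to pick which j.
By inclusion–exclusion, the number of valid placements is Σ_{j=0}^{3} (−1)^j C(3,j)·(7−j)!.
Computing: 5040 − 2160 + 360 − 24 = 3216.

3216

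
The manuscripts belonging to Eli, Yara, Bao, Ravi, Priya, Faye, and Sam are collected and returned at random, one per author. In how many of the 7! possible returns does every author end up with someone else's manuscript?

1854

This is the derangement count D_7: permutations of 7 items with no fixed point.
By inclusion–exclusion this is Σ_{j=0}^{7} (−1)^j C(7,j)·(7−j)!.
Computing: 5040 − 5040 + 2520 − 840 + 210 − 42 + 7 − 1 = 1854.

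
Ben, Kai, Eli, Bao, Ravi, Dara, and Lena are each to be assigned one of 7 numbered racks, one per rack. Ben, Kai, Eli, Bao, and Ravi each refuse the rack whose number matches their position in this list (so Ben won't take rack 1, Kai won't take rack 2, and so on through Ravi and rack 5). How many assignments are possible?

Let Aᵢ (for 1 ≤ i ≤ 5) be the placements that put person i in their forbidden rack. Any j of these fix j positions, leaving (7−j)! ways to fill the rest, and there are C(5,j) ways to pick which j.
By inclusion–exclusion, the number of valid placements is Σ_{j=0}^{5} (−1)^j C(5,j)·(7−j)!.
Computing: 5040 − 3600 + 1200 − 240 + 30 − 2 = 2428.

2428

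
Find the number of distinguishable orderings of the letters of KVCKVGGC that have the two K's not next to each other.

1890

There are 8!/(2!·2!·2!·2!) = 2520 arrangements of KVCKVGGC in total.
Arrangements with the K's together: treat KK as one letter, giving (7)!/(2!·2!·2!) = 630.
Subtracting, 2520 − 630 = 1890 arrangements keep the K's apart.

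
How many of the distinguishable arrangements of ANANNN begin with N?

10

With the first slot taken by N, it remains to arrange the other 5 letters (AANNN).
Those 5 letters have A appearing twice and N appearing 3 times, giving (5)!/(3!·2!) = 10.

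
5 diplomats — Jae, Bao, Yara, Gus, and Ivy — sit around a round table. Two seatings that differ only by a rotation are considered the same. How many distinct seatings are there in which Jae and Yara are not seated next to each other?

Without the restriction there are (4)! = 24 seatings.
Those with Jae next to Yara: fuse the pair into one unit and seat 4 units around a circle — 2·(3)! = 12.
Subtracting, 24 − 12 = 12.

12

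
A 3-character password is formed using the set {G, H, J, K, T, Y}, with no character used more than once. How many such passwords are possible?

Choose and order 3 of the 6 symbols: the first character has 6 options, the next 5, then 4.
That product is 6 × 5 × 4 = 120.

120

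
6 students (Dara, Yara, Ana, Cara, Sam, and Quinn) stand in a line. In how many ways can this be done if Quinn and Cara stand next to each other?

240

Place the 4 others and the Quinn-Cara pair as 5 objects in a line; the pair has 2 internal arrangements.
So the count is 2·(5)! = 240.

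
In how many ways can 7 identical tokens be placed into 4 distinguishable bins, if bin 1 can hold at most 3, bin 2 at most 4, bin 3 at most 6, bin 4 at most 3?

Without the upper bounds there are C(10,3) = 120 ways to split 7 among 4 bins.
Subtract solutions that violate a single cap (substitute x_i' = x_i − (cap_i+1)): x_1 ≥ 4 gives C(6,3) = 20; x_2 ≥ 5 gives C(5,3) = 10; x_3 ≥ 7 gives C(3,3) = 1; x_4 ≥ 4 gives C(6,3) = 20. Together 51.
No two caps can be exceeded simultaneously, so the pair terms are all 0.
By inclusion–exclusion the count is 120 − 51 + 0 = 69.

69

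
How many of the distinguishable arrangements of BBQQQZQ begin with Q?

With the first slot taken by Q, it remains to arrange the other 6 letters (BBQQZQ).
Those 6 letters have B appearing twice and Q appearing 3 times, giving (6)!/(3!·2!) = 60.

60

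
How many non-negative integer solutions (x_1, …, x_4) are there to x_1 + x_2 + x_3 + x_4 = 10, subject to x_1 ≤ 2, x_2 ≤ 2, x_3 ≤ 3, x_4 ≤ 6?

By stars and bars, unrestricted non-negative solutions to x_1+…+x_4 = 10 number C(10+3,3) = 286.
Subtract solutions that violate a single cap (substitute x_i' = x_i − (cap_i+1)): x_1 ≥ 3 gives C(10,3) = 120; x_2 ≥ 3 gives C(10,3) = 120; x_3 ≥ 4 gives C(9,3) = 84; x_4 ≥ 7 gives C(6,3) = 20. Together 344.
Add back pairs where two caps are both exceeded: 35 + 20 + 1 + 20 + 1 + 0 = 77.
Subtract triples: 1 + 0 + 0 + 0 = 1.
By inclusion–exclusion the count is 286 − 344 + 77 − 1 = 18.

18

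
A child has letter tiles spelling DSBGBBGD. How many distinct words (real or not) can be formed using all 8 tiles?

DSBGBBGD has 8 letters with B appearing 3 times, D appearing twice, and G appearing twice.
Dividing 8! = 40320 by 3!·2!·2! = 24 for the repeated letters gives 1680.

1680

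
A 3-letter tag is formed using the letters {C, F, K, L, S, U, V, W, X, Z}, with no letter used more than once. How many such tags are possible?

With no repetition, fill the 3 letters in order: 10 choices, then 9, down to 8.
10 × 9 × 8 = 720.

720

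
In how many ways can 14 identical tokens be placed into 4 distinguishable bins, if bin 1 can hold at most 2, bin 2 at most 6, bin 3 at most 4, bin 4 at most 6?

31

Ignoring the caps, the number of non-negative solutions to x_1+…+x_4 = 14 is C(17,3) = 680.
Subtract solutions that violate a single cap (substitute x_i' = x_i − (cap_i+1)): x_1 ≥ 3 gives C(14,3) = 364; x_2 ≥ 7 gives C(10,3) = 120; x_3 ≥ 5 gives C(12,3) = 220; x_4 ≥ 7 gives C(10,3) = 120. Together 824.
Add back pairs where two caps are both exceeded: 35 + 84 + 35 + 10 + 1 + 10 = 175.
By inclusion–exclusion the count is 680 − 824 + 175 = 31.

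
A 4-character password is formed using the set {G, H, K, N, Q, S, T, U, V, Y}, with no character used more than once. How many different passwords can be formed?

With no repetition, fill the 4 characters in order: 10 choices, then 9, down to 7.
10 × 9 × 8 × 7 = 5040.

5040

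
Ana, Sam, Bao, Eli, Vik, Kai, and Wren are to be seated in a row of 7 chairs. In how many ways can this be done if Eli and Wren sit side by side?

1440

Treat {Eli, Wren} as a single unit. There are 6 units to order, and the pair itself can be ordered 2 ways.
That gives 2 × 6! = 2 × 720 = 1440.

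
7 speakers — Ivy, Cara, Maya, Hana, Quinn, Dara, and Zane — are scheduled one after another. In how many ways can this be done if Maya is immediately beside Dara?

Glue Maya and Dara into one block (2 internal orders), leaving 6 units to arrange in a row.
That gives 2 × 6! = 2 × 720 = 1440.

1440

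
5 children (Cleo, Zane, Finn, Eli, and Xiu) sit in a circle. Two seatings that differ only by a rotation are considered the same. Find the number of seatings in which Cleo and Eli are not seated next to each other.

Without the restriction there are (4)! = 24 seatings.
Seatings with Cleo beside Eli: treat them as a block with 2 internal orders, giving 2 × (3)! = 12.
Subtracting, 24 − 12 = 12.

12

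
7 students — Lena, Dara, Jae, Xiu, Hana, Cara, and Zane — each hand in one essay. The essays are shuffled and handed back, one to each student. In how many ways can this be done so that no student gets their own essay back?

Count assignments avoiding every fixed point. For any j of the 7 students fixed to their own essay, the other 7−j can be arranged in (7−j)! ways.
By inclusion–exclusion this is Σ_{j=0}^{7} (−1)^j C(7,j)·(7−j)!.
Computing: 5040 − 5040 + 2520 − 840 + 210 − 42 + 7 − 1 = 1854.

1854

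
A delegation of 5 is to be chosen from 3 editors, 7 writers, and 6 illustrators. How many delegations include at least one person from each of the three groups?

2730

Unrestricted: C(16,5) = 4368 ways to pick any 5 of the 16.
Subtract selections that omit an entire group: no editors → C(13,5) = 1287; no writers → C(9,5) = 126; no illustrators → C(10,5) = 252.
Add back selections omitting two groups (i.e. drawn from a single group): C(3,5) + C(7,5) + C(6,5) = 27.
By inclusion–exclusion: 4368 − 1665 + 27 = 2730.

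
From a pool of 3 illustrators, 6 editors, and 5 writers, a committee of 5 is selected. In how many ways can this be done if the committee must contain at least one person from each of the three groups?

1365

With no constraint there are C(14,5) = 2002 possible selections.
Selections missing a whole group: no illustrators → C(11,5) = 462; no editors → C(8,5) = 56; no writers → C(9,5) = 126.
Add back selections omitting two groups (i.e. drawn from a single group): C(3,5) + C(6,5) + C(5,5) = 7.
By inclusion–exclusion: 2002 − 644 + 7 = 1365.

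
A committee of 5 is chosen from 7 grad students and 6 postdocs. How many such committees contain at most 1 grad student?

111

Split by how many grad students are chosen (0 through 1).
Sum: C(7,0)·C(6,5) + C(7,1)·C(6,4) = 6 + 105 = 111.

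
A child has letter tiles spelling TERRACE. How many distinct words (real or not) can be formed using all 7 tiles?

TERRACE has 7 letters with E appearing twice and R appearing twice.
The number of distinct arrangements is 7!/(2!·2!) = 5040/4 = 1260.

1260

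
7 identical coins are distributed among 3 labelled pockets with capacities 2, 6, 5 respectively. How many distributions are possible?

17

Ignoring the caps, the number of non-negative solutions to x_1+…+x_3 = 7 is C(9,2) = 36.
Subtract solutions that violate a single cap (substitute x_i' = x_i − (cap_i+1)): x_1 ≥ 3 gives C(6,2) = 15; x_2 ≥ 7 gives C(2,2) = 1; x_3 ≥ 6 gives C(3,2) = 3. Together 19.
No two caps can be exceeded simultaneously, so the pair terms are all 0.
By inclusion–exclusion the count is 36 − 19 + 0 = 17.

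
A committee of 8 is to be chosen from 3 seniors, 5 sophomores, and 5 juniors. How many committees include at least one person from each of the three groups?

1240

With no constraint there are C(13,8) = 1287 possible selections.
Subtract selections that omit an entire group: no seniors → C(10,8) = 45; no sophomores → C(8,8) = 1; no juniors → C(8,8) = 1.
Add back selections omitting two groups (i.e. drawn from a single group): C(3,8) + C(5,8) + C(5,8) = 0.
By inclusion–exclusion: 1287 − 47 + 0 = 1240.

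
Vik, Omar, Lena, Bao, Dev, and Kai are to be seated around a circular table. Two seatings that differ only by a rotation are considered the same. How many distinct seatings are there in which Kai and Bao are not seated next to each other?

72

All circular seatings of 6 people number (5)! = 120.
Those with Kai next to Bao: fuse the pair into one unit and seat 5 units around a circle — 2·(4)! = 48.
Subtracting, 120 − 48 = 72.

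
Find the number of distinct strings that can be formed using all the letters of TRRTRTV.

140

TRRTRTV has 7 letters with R appearing 3 times and T appearing 3 times.
So there are 7! / (3!·3!) = 140 distinguishable arrangements.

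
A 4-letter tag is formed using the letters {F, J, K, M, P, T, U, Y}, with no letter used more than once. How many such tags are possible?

This is a permutation of 4 out of 8: P(8,4) = 8!/4!.
That product is 8 × 7 × 6 × 5 = 1680.

1680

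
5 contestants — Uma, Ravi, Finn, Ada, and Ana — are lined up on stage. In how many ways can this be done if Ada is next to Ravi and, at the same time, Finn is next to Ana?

Treat {Ada,Ravi} as one block (2 orders) and {Finn,Ana} as another (2 orders).
That leaves 3 units to arrange: 2 × 2 × 3! = 4 × 6 = 24.

24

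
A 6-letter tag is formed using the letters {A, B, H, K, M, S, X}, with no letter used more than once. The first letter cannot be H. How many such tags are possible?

4320

The first letter has 7−1 = 6 choices (anything except H).
The remaining 5 letters are filled from the other 6 symbols without repetition: 6 × 5 × 4 × 3 × 2 = 720.
Total: 6 × 720 = 4320.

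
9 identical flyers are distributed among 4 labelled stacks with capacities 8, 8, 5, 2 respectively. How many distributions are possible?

Ignoring the caps, the number of non-negative solutions to x_1+…+x_4 = 9 is C(12,3) = 220.
Subtract solutions that violate a single cap (substitute x_i' = x_i − (cap_i+1)): x_1 ≥ 9 gives C(3,3) = 1; x_2 ≥ 9 gives C(3,3) = 1; x_3 ≥ 6 gives C(6,3) = 20; x_4 ≥ 3 gives C(9,3) = 84. Together 106.
Add back pairs where two caps are both exceeded: 0 + 0 + 0 + 0 + 0 + 1 = 1.
By inclusion–exclusion the count is 220 − 106 + 1 = 115.

115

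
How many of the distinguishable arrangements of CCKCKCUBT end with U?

With the last slot taken by U, it remains to arrange the other 8 letters (CCKCKCBT).
Those 8 letters have C appearing 4 times and K appearing twice, giving (8)!/(4!·2!) = 840.

840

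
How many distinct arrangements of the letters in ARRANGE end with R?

360

With the last slot taken by R, it remains to arrange the other 6 letters (ARANGE).
Those 6 letters have A appearing twice, giving (6)!/(2!) = 360.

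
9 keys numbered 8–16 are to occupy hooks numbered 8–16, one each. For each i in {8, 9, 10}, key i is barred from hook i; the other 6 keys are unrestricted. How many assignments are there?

Let Aᵢ (for i ∈ {8, 9, 10}) be the placements that put key i in its forbidden hook. Any j of these fix j positions, leaving (9−j)! ways to fill the rest, and there are C(3,j) ways to pick which j.
By inclusion–exclusion, the number of valid placements is Σ_{j=0}^{3} (−1)^j C(3,j)·(9−j)!.
Computing: 362880 − 120960 + 15120 − 720 = 256320.

256320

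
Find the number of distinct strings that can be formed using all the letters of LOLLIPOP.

1680

Letter multiplicities in LOLLIPOP: I×1, L×3, O×2, P×2.
Dividing 8! = 40320 by 3!·2!·2! = 24 for the repeated letters gives 1680.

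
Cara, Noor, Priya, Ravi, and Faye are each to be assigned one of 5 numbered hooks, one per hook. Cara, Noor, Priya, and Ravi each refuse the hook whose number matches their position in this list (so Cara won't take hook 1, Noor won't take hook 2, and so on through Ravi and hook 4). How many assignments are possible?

Let Aᵢ (for 1 ≤ i ≤ 4) be the placements that put person i in their forbidden hook. Any j of these fix j positions, leaving (5−j)! ways to fill the rest, and there are C(4,j) ways to pick which j.
By inclusion–exclusion, the number of valid placements is Σ_{j=0}^{4} (−1)^j C(4,j)·(5−j)!.
Computing: 120 − 96 + 36 − 8 + 1 = 53.

53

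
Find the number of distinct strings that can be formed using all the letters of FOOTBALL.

10080

Letter multiplicities in FOOTBALL: A×1, B×1, F×1, L×2, O×2, T×1.
Dividing 8! = 40320 by 2!·2! = 4 for the repeated letters gives 10080.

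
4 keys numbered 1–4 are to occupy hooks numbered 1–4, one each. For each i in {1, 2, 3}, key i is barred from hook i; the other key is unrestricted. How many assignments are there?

11

Let Aᵢ (for i ∈ {1, 2, 3}) be the placements that put key i in its forbidden hook. Any j of these fix j positions, leaving (4−j)! ways to fill the rest, and there are C(3,j) ways to pick which j.
By inclusion–exclusion, the number of valid placements is Σ_{j=0}^{3} (−1)^j C(3,j)·(4−j)!.
Computing: 24 − 18 + 6 − 1 = 11.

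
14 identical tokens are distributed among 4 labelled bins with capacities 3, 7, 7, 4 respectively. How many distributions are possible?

90

Ignoring the caps, the number of non-negative solutions to x_1+…+x_4 = 14 is C(17,3) = 680.
Subtract solutions that violate a single cap (substitute x_i' = x_i − (cap_i+1)): x_1 ≥ 4 gives C(13,3) = 286; x_2 ≥ 8 gives C(9,3) = 84; x_3 ≥ 8 gives C(9,3) = 84; x_4 ≥ 5 gives C(12,3) = 220. Together 674.
Add back pairs where two caps are both exceeded: 10 + 10 + 56 + 0 + 4 + 4 = 84.
By inclusion–exclusion the count is 680 − 674 + 84 = 90.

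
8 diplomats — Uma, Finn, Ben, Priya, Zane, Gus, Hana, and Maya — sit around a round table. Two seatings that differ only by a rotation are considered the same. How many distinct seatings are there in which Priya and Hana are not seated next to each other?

3600

All circular seatings of 8 people number (7)! = 5040.
Those with Priya next to Hana: fuse the pair into one unit and seat 7 units around a circle — 2·(6)! = 1440.
Subtracting, 5040 − 1440 = 3600.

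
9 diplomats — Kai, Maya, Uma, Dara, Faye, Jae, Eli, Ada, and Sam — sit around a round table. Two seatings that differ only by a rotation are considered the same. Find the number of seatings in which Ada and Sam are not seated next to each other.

30240

Without the restriction there are (8)! = 40320 seatings.
Seatings with Ada beside Sam: treat them as a block with 2 internal orders, giving 2 × (7)! = 10080.
Subtracting, 40320 − 10080 = 30240.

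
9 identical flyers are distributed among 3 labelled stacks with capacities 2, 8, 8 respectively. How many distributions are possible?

25

By stars and bars, unrestricted non-negative solutions to x_1+…+x_3 = 9 number C(9+2,2) = 55.
Subtract solutions that violate a single cap (substitute x_i' = x_i − (cap_i+1)): x_1 ≥ 3 gives C(8,2) = 28; x_2 ≥ 9 gives C(2,2) = 1; x_3 ≥ 9 gives C(2,2) = 1. Together 30.
No two caps can be exceeded simultaneously, so the pair terms are all 0.
By inclusion–exclusion the count is 55 − 30 + 0 = 25.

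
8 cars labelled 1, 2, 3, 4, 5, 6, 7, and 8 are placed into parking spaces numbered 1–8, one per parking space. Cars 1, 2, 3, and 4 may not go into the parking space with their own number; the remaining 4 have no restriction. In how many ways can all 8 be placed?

Let Aᵢ (for 1 ≤ i ≤ 4) be the placements that put car i in its forbidden parking space. Any j of these fix j positions, leaving (8−j)! ways to fill the rest, and there are C(4,j) ways to pick which j.
By inclusion–exclusion, the number of valid placements is Σ_{j=0}^{4} (−1)^j C(4,j)·(8−j)!.
Computing: 40320 − 20160 + 4320 − 480 + 24 = 24024.

24024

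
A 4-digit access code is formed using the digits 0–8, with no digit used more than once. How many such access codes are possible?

3024

Choose and order 4 of the 9 symbols: the first digit has 9 options, the next 8, then 7, 6.
9 × 8 × 7 × 6 = 3024.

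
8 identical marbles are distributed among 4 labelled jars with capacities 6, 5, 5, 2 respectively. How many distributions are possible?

85

Ignoring the caps, the number of non-negative solutions to x_1+…+x_4 = 8 is C(11,3) = 165.
Subtract solutions that violate a single cap (substitute x_i' = x_i − (cap_i+1)): x_1 ≥ 7 gives C(4,3) = 4; x_2 ≥ 6 gives C(5,3) = 10; x_3 ≥ 6 gives C(5,3) = 10; x_4 ≥ 3 gives C(8,3) = 56. Together 80.
No two caps can be exceeded simultaneously, so the pair terms are all 0.
By inclusion–exclusion the count is 165 − 80 + 0 = 85.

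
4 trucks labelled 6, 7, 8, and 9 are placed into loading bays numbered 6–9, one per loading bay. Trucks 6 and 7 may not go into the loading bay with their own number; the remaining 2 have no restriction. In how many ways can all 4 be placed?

Let Aᵢ (for i ∈ {6, 7}) be the placements that put truck i in its forbidden loading bay. Any j of these fix j positions, leaving (4−j)! ways to fill the rest, and there are C(2,j) ways to pick which j.
By inclusion–exclusion, the number of valid placements is Σ_{j=0}^{2} (−1)^j C(2,j)·(4−j)!.
Computing: 24 − 12 + 2 = 14.

14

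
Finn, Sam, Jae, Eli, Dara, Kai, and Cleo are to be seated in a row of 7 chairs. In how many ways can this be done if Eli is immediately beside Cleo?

Place the 5 others and the Eli-Cleo pair as 6 objects in a line; the pair has 2 internal arrangements.
So the count is 2·(6)! = 1440.

1440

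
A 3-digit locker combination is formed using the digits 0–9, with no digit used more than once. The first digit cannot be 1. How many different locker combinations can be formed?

648

The first digit has 10−1 = 9 choices (anything except 1).
The remaining 2 digits are filled from the other 9 symbols without repetition: 9 × 8 = 72.
Total: 9 × 72 = 648.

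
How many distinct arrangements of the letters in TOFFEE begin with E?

Fix E in the first position and arrange the remaining 5 letters.
Those 5 letters have F appearing twice, giving (5)!/(2!) = 60.

60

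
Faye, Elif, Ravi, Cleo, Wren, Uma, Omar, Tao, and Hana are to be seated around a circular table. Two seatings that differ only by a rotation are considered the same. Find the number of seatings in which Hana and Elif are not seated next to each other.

All circular seatings of 9 people number (8)! = 40320.
Those with Hana next to Elif: fuse the pair into one unit and seat 8 units around a circle — 2·(7)! = 10080.
Subtracting, 40320 − 10080 = 30240.

30240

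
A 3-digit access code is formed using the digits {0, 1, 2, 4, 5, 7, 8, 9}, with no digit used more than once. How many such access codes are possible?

This is a permutation of 3 out of 8: P(8,3) = 8!/5!.
8 × 7 × 6 = 336.

336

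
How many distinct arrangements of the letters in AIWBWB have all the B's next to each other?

Treat the 2 copies of B as a single block. The multiset to arrange is then {BB, A, I, W, W}, 5 items in all.
That gives (5)!/(2!) = 60 arrangements.

60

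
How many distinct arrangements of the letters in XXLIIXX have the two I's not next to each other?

75

There are 7!/(4!·2!) = 105 arrangements of XXLIIXX in total.
If the two I's are adjacent, glue them into one block, leaving 6 items to arrange: (6)!/(4!) = 30 ways.
Hence 105 − 30 = 75.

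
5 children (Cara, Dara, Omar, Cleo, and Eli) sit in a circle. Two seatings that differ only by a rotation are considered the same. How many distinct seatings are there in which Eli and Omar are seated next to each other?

Glue Eli and Omar into a block (2 internal orders). Seating 4 units around a circle gives (3)! arrangements.
So 2 × (3)! = 2 × 6 = 12.

12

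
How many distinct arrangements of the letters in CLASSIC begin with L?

Fix L in the first position and arrange the remaining 6 letters.
Those 6 letters have C appearing twice and S appearing twice, giving (6)!/(2!·2!) = 180.

180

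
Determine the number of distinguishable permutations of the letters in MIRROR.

120

MIRROR has 6 letters with R appearing 3 times.
Dividing 6! = 720 by 3! = 6 for the repeated letters gives 120.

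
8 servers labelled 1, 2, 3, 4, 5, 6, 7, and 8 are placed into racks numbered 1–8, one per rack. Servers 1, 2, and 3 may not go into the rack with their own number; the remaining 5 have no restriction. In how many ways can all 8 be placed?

27240

Let Aᵢ (for i ∈ {1, 2, 3}) be the placements that put server i in its forbidden rack. Any j of these fix j positions, leaving (8−j)! ways to fill the rest, and there are C(3,j) ways to pick which j.
By inclusion–exclusion, the number of valid placements is Σ_{j=0}^{3} (−1)^j C(3,j)·(8−j)!.
Computing: 40320 − 15120 + 2160 − 120 = 27240.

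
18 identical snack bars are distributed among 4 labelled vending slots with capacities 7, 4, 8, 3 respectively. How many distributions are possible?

Ignoring the caps, the number of non-negative solutions to x_1+…+x_4 = 18 is C(21,3) = 1330.
Subtract solutions that violate a single cap (substitute x_i' = x_i − (cap_i+1)): x_1 ≥ 8 gives C(13,3) = 286; x_2 ≥ 5 gives C(16,3) = 560; x_3 ≥ 9 gives C(12,3) = 220; x_4 ≥ 4 gives C(17,3) = 680. Together 1746.
Add back pairs where two caps are both exceeded: 56 + 4 + 84 + 35 + 220 + 56 = 455.
Subtract triples: 0 + 4 + 0 + 1 = 5.
By inclusion–exclusion the count is 1330 − 1746 + 455 − 5 = 34.

34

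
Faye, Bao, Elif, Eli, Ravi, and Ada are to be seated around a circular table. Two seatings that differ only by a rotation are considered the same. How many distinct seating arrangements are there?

120

Fix one person's seat to break rotational symmetry; the remaining 5 people can be arranged in (5)! = 120 ways.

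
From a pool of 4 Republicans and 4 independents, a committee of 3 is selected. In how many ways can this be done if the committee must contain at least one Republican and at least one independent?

Unrestricted: C(8,3) = 56 ways to pick any 3 of the 8.
Subtract selections that omit an entire group: no Republicans → C(4,3) = 4; no independents → C(4,3) = 4.
Both groups omitted at once is impossible, so 56 − 8 = 48.

48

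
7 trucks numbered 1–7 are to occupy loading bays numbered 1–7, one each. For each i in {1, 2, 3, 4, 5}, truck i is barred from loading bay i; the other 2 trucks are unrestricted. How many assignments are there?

Let Aᵢ (for 1 ≤ i ≤ 5) be the placements that put truck i in its forbidden loading bay. Any j of these fix j positions, leaving (7−j)! ways to fill the rest, and there are C(5,j) ways to pick which j.
By inclusion–exclusion, the number of valid placements is Σ_{j=0}^{5} (−1)^j C(5,j)·(7−j)!.
Computing: 5040 − 3600 + 1200 − 240 + 30 − 2 = 2428.

2428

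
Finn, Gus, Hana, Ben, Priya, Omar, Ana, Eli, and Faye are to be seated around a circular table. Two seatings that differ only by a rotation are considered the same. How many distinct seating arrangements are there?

Around a circle, 9 distinct people have 9!/9 = (8)! = 40320 rotationally distinct seatings.

40320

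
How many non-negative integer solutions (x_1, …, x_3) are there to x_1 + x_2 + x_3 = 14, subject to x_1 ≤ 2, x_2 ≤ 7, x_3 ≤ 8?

Without the upper bounds there are C(16,2) = 120 ways to split 14 among 3 variables.
Subtract solutions that violate a single cap (substitute x_i' = x_i − (cap_i+1)): x_1 ≥ 3 gives C(13,2) = 78; x_2 ≥ 8 gives C(8,2) = 28; x_3 ≥ 9 gives C(7,2) = 21. Together 127.
Add back pairs where two caps are both exceeded: 10 + 6 + 0 = 16.
By inclusion–exclusion the count is 120 − 127 + 16 = 9.

9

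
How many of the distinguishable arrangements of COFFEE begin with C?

30

Fix C in the first position and arrange the remaining 5 letters.
Those 5 letters have E appearing twice and F appearing twice, giving (5)!/(2!·2!) = 30.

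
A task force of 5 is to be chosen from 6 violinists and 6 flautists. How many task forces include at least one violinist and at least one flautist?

780

With no constraint there are C(12,5) = 792 possible selections.
Selections missing a whole group: no violinists → C(6,5) = 6; no flautists → C(6,5) = 6.
Both groups omitted at once is impossible, so 792 − 12 = 780.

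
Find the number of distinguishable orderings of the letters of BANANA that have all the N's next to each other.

Treat the 2 copies of N as a single block. The multiset to arrange is then {NN, A, A, A, B}, 5 items in all.
That gives (5)!/(3!) = 20 arrangements.

20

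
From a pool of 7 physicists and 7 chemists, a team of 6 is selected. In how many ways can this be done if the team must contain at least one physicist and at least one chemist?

Total 6-person selections from all 14: C(14,6) = 3003.
Subtract selections that omit an entire group: no physicists → C(7,6) = 7; no chemists → C(7,6) = 7.
Both groups omitted at once is impossible, so 3003 − 14 = 2989.

2989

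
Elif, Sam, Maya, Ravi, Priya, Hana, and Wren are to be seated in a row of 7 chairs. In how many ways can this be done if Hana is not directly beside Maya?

3600

There are 7! = 5040 arrangements in all. If Hana and Maya are adjacent, merging them into one block gives 2·(6)! = 1440 arrangements.
Complementary counting: 5040 − 1440 = 3600.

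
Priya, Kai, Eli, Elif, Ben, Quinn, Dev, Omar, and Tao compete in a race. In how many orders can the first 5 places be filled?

15120

There are 9 choices for 1st place, 8 for 2nd, and so on down to 5 for position 5.
That gives 9 × 8 × 7 × 6 × 5 = 15120.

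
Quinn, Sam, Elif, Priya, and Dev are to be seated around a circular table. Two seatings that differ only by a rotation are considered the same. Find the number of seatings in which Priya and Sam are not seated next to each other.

All circular seatings of 5 people number (4)! = 24.
Those with Priya next to Sam: fuse the pair into one unit and seat 4 units around a circle — 2·(3)! = 12.
Subtracting, 24 − 12 = 12.

12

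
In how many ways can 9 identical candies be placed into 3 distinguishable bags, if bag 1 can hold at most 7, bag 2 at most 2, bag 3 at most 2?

6

Ignoring the caps, the number of non-negative solutions to x_1+…+x_3 = 9 is C(11,2) = 55.
Subtract solutions that violate a single cap (substitute x_i' = x_i − (cap_i+1)): x_1 ≥ 8 gives C(3,2) = 3; x_2 ≥ 3 gives C(8,2) = 28; x_3 ≥ 3 gives C(8,2) = 28. Together 59.
Add back pairs where two caps are both exceeded: 0 + 0 + 10 = 10.
By inclusion–exclusion the count is 55 − 59 + 10 = 6.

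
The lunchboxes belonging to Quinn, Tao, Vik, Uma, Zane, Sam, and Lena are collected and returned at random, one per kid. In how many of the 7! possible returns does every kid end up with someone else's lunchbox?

Count assignments avoiding every fixed point. For any j of the 7 kids fixed to their own lunchbox, the other 7−j can be arranged in (7−j)! ways.
By inclusion–exclusion this is Σ_{j=0}^{7} (−1)^j C(7,j)·(7−j)!.
Computing: 5040 − 5040 + 2520 − 840 + 210 − 42 + 7 − 1 = 1854.

1854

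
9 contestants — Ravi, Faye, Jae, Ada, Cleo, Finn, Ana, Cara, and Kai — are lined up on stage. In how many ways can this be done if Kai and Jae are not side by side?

282240

There are 9! = 362880 arrangements in all. If Kai and Jae are adjacent, merging them into one block gives 2·(8)! = 80640 arrangements.
Complementary counting: 362880 − 80640 = 282240.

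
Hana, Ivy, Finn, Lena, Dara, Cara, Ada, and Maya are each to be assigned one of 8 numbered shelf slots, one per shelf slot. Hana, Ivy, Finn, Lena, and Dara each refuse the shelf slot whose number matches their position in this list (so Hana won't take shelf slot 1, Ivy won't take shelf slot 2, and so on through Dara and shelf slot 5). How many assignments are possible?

Let Aᵢ (for 1 ≤ i ≤ 5) be the placements that put person i in their forbidden shelf slot. Any j of these fix j positions, leaving (8−j)! ways to fill the rest, and there are C(5,j) ways to pick which j.
By inclusion–exclusion, the number of valid placements is Σ_{j=0}^{5} (−1)^j C(5,j)·(8−j)!.
Computing: 40320 − 25200 + 7200 − 1200 + 120 − 6 = 21234.

21234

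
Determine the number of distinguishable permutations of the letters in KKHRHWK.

420

The 7 letters of KKHRHWK have repeats: H appearing twice and K appearing 3 times.
The number of distinct arrangements is 7!/(3!·2!) = 5040/12 = 420.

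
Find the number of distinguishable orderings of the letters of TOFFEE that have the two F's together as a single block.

Treat the 2 copies of F as a single block. The multiset to arrange is then {FF, E, E, O, T}, 5 items in all.
That gives (5)!/(2!) = 60 arrangements.

60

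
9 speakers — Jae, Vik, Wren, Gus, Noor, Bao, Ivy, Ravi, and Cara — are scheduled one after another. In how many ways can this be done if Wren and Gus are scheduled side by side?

Place the 7 others and the Wren-Gus pair as 8 objects in a line; the pair has 2 internal arrangements.
So the count is 2·(8)! = 80640.

80640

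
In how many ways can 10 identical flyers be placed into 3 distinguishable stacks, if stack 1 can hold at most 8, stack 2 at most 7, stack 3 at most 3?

29

Ignoring the caps, the number of non-negative solutions to x_1+…+x_3 = 10 is C(12,2) = 66.
Subtract solutions that violate a single cap (substitute x_i' = x_i − (cap_i+1)): x_1 ≥ 9 gives C(3,2) = 3; x_2 ≥ 8 gives C(4,2) = 6; x_3 ≥ 4 gives C(8,2) = 28. Together 37.
No two caps can be exceeded simultaneously, so the pair terms are all 0.
By inclusion–exclusion the count is 66 − 37 + 0 = 29.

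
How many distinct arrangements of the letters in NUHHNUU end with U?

With the last slot taken by U, it remains to arrange the other 6 letters (NHHNUU).
Those 6 letters have H appearing twice, N appearing twice, and U appearing twice, giving (6)!/(2!·2!·2!) = 90.

90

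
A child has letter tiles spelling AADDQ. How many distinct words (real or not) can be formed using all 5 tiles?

30

AADDQ has 5 letters with A appearing twice and D appearing twice.
So there are 5! / (2!·2!) = 30 distinguishable arrangements.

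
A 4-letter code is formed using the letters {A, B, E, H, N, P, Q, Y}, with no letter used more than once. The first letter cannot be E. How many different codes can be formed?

The first letter has 8−1 = 7 choices (anything except E).
The remaining 3 letters are filled from the other 7 symbols without repetition: 7 × 6 × 5 = 210.
Total: 7 × 210 = 1470.

1470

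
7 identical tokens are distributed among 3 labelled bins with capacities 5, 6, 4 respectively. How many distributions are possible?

By stars and bars, unrestricted non-negative solutions to x_1+…+x_3 = 7 number C(7+2,2) = 36.
Subtract solutions that violate a single cap (substitute x_i' = x_i − (cap_i+1)): x_1 ≥ 6 gives C(3,2) = 3; x_2 ≥ 7 gives C(2,2) = 1; x_3 ≥ 5 gives C(4,2) = 6. Together 10.
No two caps can be exceeded simultaneously, so the pair terms are all 0.
By inclusion–exclusion the count is 36 − 10 + 0 = 26.

26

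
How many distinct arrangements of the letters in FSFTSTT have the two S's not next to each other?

150

There are 7!/(3!·2!·2!) = 210 arrangements of FSFTSTT in total.
If the two S's are adjacent, glue them into one block, leaving 6 items to arrange: (6)!/(3!·2!) = 60 ways.
Subtracting, 210 − 60 = 150 arrangements keep the S's apart.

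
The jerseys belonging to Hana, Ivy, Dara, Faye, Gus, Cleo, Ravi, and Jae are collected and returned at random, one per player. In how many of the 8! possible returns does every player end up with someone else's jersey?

Count assignments avoiding every fixed point. For any j of the 8 players fixed to their old jersey, the other 8−j can be arranged in (8−j)! ways.
By inclusion–exclusion this is Σ_{j=0}^{8} (−1)^j C(8,j)·(8−j)!.
Computing: 40320 − 40320 + 20160 − 6720 + 1680 − 336 + 56 − 8 + 1 = 14833.

14833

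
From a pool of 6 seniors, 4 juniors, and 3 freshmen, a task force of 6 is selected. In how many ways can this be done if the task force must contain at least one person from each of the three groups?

1416

Unrestricted: C(13,6) = 1716 ways to pick any 6 of the 13.
Selections missing a whole group: no seniors → C(7,6) = 7; no juniors → C(9,6) = 84; no freshmen → C(10,6) = 210.
Add back selections omitting two groups (i.e. drawn from a single group): C(6,6) + C(4,6) + C(3,6) = 1.
By inclusion–exclusion: 1716 − 301 + 1 = 1416.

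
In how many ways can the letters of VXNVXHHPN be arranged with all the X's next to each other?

5040

Treat the 2 copies of X as a single block. The multiset to arrange is then {XX, H, H, N, N, P, V, V}, 8 items in all.
That gives (8)!/(2!·2!·2!) = 5040 arrangements.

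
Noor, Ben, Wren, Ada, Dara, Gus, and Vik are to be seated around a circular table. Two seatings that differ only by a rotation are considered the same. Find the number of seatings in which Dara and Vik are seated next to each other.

Glue Dara and Vik into a block (2 internal orders). Seating 6 units around a circle gives (5)! arrangements.
So 2 × (5)! = 2 × 120 = 240.

240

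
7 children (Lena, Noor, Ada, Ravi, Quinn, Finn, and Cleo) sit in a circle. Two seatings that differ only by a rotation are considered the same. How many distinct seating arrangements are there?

720

Seat Lena anywhere (absorbing the rotational symmetry), then permute the other 6: (6)! = 720.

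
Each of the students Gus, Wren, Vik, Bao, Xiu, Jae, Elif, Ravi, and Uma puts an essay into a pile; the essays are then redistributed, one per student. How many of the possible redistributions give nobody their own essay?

133496

Let Aᵢ be the assignments in which student i gets their own essay. We want the size of the complement of A₁∪…∪A_9.
By inclusion–exclusion this is Σ_{j=0}^{9} (−1)^j C(9,j)·(9−j)!.
Computing: 362880 − 362880 + 181440 − 60480 + 15120 − 3024 + 504 − 72 + 9 − 1 = 133496.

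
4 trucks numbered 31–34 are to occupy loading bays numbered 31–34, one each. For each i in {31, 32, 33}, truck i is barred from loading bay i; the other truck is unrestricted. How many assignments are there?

11

Let Aᵢ (for i ∈ {31, 32, 33}) be the placements that put truck i in its forbidden loading bay. Any j of these fix j positions, leaving (4−j)! ways to fill the rest, and there are C(3,j) ways to pick which j.
By inclusion–exclusion, the number of valid placements is Σ_{j=0}^{3} (−1)^j C(3,j)·(4−j)!.
Computing: 24 − 18 + 6 − 1 = 11.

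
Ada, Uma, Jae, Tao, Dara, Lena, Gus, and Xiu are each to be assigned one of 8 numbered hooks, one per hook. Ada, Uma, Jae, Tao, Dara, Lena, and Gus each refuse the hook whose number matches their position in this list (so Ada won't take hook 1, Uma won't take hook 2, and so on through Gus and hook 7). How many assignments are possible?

16687

Let Aᵢ (for 1 ≤ i ≤ 7) be the placements that put person i in their forbidden hook. Any j of these fix j positions, leaving (8−j)! ways to fill the rest, and there are C(7,j) ways to pick which j.
By inclusion–exclusion, the number of valid placements is Σ_{j=0}^{7} (−1)^j C(7,j)·(8−j)!.
Computing: 40320 − 35280 + 15120 − 4200 + 840 − 126 + 14 − 1 = 16687.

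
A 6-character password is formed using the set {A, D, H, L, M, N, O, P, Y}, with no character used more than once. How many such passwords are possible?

With no repetition, fill the 6 characters in order: 9 choices, then 8, down to 4.
9 × 8 × 7 × 6 × 5 × 4 = 60480.

60480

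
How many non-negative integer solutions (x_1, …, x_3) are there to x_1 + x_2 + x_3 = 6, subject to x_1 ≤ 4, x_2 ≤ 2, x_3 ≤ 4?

12

By stars and bars, unrestricted non-negative solutions to x_1+…+x_3 = 6 number C(6+2,2) = 28.
Subtract solutions that violate a single cap (substitute x_i' = x_i − (cap_i+1)): x_1 ≥ 5 gives C(3,2) = 3; x_2 ≥ 3 gives C(5,2) = 10; x_3 ≥ 5 gives C(3,2) = 3. Together 16.
No two caps can be exceeded simultaneously, so the pair terms are all 0.
By inclusion–exclusion the count is 28 − 16 + 0 = 12.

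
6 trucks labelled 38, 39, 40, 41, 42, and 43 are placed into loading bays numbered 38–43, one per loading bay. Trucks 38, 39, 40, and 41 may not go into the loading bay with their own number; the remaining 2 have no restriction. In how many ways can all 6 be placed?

362

Let Aᵢ (for 38 ≤ i ≤ 41) be the placements that put truck i in its forbidden loading bay. Any j of these fix j positions, leaving (6−j)! ways to fill the rest, and there are C(4,j) ways to pick which j.
By inclusion–exclusion, the number of valid placements is Σ_{j=0}^{4} (−1)^j C(4,j)·(6−j)!.
Computing: 720 − 480 + 144 − 24 + 2 = 362.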